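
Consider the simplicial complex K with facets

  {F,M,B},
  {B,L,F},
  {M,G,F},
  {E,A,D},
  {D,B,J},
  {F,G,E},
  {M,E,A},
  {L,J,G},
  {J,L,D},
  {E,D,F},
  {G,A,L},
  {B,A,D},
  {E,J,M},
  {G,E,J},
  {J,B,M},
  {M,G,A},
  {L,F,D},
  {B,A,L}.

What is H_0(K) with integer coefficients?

Fix the vertex order A < B < D < E < F < G < J < L < M and write every simplex with vertices in increasing order. Then dim K = 2 and the simplices of K are:

  0-simplices (9): A, B, D, E, F, G, J, L, M
  1-simplices (27): AB, AD, AE, AG, AL, AM, BD, BF, BJ, BL, BM, DE, DF, DJ, DL, EF, EG, EJ, EM, FG, FL, FM, GJ, GL, GM, JL, JM
  2-simplices (18): ABD, ABL, ADE, AEM, AGL, AGM, BDJ, BFL, BFM, BJM, DEF, DFL, DJL, EFG, EGJ, EJM, FGM, GJL

giving chain groups C_0 ≅ Z^9, C_1 ≅ Z^27, C_2 ≅ Z^18.

The boundary map ∂_1: C_1 → C_0 is given by ∂[p,q] = [q] − [p]. For instance
  ∂DF = F − D.
The resulting 9×27 matrix has rank 8, and its Smith normal form has invariant factors (1,1,1,1,1,1,1,1).

∂_2: C_2 → C_1 acts by ∂[p,q,r] = [q,r] − [p,r] + [p,q]. For instance
  ∂DJL = JL − DL + DJ,
  ∂BFM = FM − BM + BF.
The resulting 27×18 matrix has rank 18, and its Smith normal form has invariant factors (1,1,1,1,1,1,1,1,1,1,1,1,1,1,1,1,1,2).

Now H_k = ker ∂_k / im ∂_{k+1}, so:

  H_0: rank C_0 − rank ∂_1 = 9 − 8 = 1, and the invariant factors of ∂_1 are all 1, so H_0 = Z.

H_0 = Z.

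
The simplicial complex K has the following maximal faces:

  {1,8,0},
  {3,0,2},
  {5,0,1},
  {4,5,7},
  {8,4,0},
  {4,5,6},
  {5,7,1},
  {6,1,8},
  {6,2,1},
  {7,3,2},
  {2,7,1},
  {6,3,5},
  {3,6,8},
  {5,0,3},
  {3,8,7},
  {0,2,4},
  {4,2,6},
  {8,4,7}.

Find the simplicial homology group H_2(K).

H_2 = Z.

Order the vertices as 0 < 1 < 2 < 3 < 4 < 5 < 6 < 7 < 8. Listing each simplex with vertices in this order, K has dimension 2 with simplices:

  0-simplices (9): [0], [1], [2], [3], [4], [5], [6], [7], [8]
  1-simplices (27): (27 of them)
  2-simplices (18): [0,1,5], [0,1,8], [0,2,3], [0,2,4], [0,3,5], [0,4,8], [1,2,6], [1,2,7], [1,5,7], [1,6,8], [2,3,7], [2,4,6], [3,5,6], [3,6,8], [3,7,8], [4,5,6], [4,5,7], [4,7,8]

so the chain groups are C_0 ≅ Z^9, C_1 ≅ Z^27, C_2 ≅ Z^18.

Boundary ∂_1: C_1 → C_0 maps an edge to its endpoints' difference, ∂[p,q] = q − p. For instance
  ∂[6,8] = [8] − [6].
The 9×27 boundary matrix has rank 8 and Smith normal form diag(1,1,1,1,1,1,1,1).

The boundary map ∂_2: C_2 → C_1 maps a triangle to the signed sum of its edges. For instance
  ∂[0,2,3] = [2,3] − [0,3] + [0,2],
  ∂[1,5,7] = [5,7] − [1,7] + [1,5].
The 27×18 boundary matrix has rank 17 and Smith normal form diag(1,1,1,1,1,1,1,1,1,1,1,1,1,1,1,1,1).

Computing H_k = (kernel of ∂_k) / (image of ∂_{k+1}):

  H_2: rank ker ∂_2 − rank ∂_3 = (18 − 17) − 0 = 1, and there is no ∂_3, so H_2 = Z.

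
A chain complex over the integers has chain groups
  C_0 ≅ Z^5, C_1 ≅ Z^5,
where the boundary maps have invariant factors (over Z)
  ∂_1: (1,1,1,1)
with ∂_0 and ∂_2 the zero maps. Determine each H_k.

H_0 ≅ Z,  H_1 ≅ Z.

H_0: b_0 = 5 − 0 − 4 = 1; torsion from ∂_1 factors > 1: none. So H_0 ≅ Z.
H_1: b_1 = 5 − 4 − 0 = 1; torsion from ∂_2 factors > 1: none. So H_1 ≅ Z.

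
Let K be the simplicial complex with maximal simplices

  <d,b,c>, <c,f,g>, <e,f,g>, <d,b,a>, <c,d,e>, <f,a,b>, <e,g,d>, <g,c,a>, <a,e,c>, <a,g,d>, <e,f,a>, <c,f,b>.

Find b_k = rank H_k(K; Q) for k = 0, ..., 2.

We work with the vertex ordering a < b < c < d < e < f < g. The simplices of K, each written with vertices in increasing order, are:

  0-simplices (7): a, b, c, d, e, f, g
  1-simplices (18): ab, ac, ad, ae, af, ag, bc, bd, bf, cd, ce, cf, cg, de, dg, ef, eg, fg
  2-simplices (12): abd, abf, ace, acg, adg, aef, bcd, bcf, cde, cfg, deg, efg

so the chain groups are C_0 ≅ Z^7, C_1 ≅ Z^18, C_2 ≅ Z^12.

The boundary map ∂_1: C_1 → C_0 maps an edge to its endpoints' difference, ∂[p,q] = q − p. For instance
  ∂ae = e − a.
The resulting 7×18 matrix has rank 6, and its Smith normal form has invariant factors (1,1,1,1,1,1).

∂_2: C_2 → C_1 acts by ∂[p,q,r] = [q,r] − [p,r] + [p,q]. For instance
  ∂cde = de − ce + cd,
  ∂ace = ce − ae + ac.
As a 18×12 matrix over Z this has rank 12, with invariant factors (1,1,1,1,1,1,1,1,1,1,1,2).

Computing H_k = (kernel of ∂_k) / (image of ∂_{k+1}):

  H_0: rank C_0 − rank ∂_1 = 7 − 6 = 1, and the invariant factors of ∂_1 are all 1, so H_0 ≅ Z.
  H_1: rank ker ∂_1 − rank ∂_2 = (18 − 6) − 12 = 0, and ∂_2 has invariant factor 2 > 1, so H_1 ≅ Z/2.
  H_2: rank ker ∂_2 − rank ∂_3 = (12 − 12) − 0 = 0, and there is no ∂_3, so H_2 ≅ 0.

As a check, the Euler characteristic is 7 − 18 + 12 = 1, which agrees with 1 − 0 + 0 = 1.
(K is a triangulation of the real projective plane RP^2.)

Hence the Betti numbers are b_0 = 1, b_1 = 0, b_2 = 0.

b_0 = 1, b_1 = 0, b_2 = 0.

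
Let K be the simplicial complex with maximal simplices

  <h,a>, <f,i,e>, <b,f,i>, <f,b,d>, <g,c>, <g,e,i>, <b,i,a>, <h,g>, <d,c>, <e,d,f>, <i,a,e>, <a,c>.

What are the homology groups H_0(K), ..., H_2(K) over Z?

We work with the vertex ordering a < b < c < d < e < f < g < h < i. The simplices of K, each written with vertices in increasing order, are:

  0-simplices (9): a, b, c, d, e, f, g, h, i
  1-simplices (18): ab, ac, ae, ah, ai, bd, bf, bi, cd, cg, de, df, ef, eg, ei, fi, gh, gi
  2-simplices (7): abi, aei, bdf, bfi, def, efi, egi

giving chain groups C_0 ≅ Z^9, C_1 ≅ Z^18, C_2 ≅ Z^7.

∂_1: C_1 → C_0 maps an edge to its endpoints' difference, ∂[p,q] = q − p. For instance
  ∂ae = e − a.
This gives a 9×18 integer matrix of rank 8; reducing to Smith normal form yields diagonal entries (1,1,1,1,1,1,1,1).

∂_2: C_2 → C_1 acts by ∂[p,q,r] = [q,r] − [p,r] + [p,q]. For instance
  ∂bdf = df − bf + bd,
  ∂efi = fi − ei + ef.
As a 18×7 matrix over Z this has rank 7, with invariant factors (1,1,1,1,1,1,1).

Computing H_k = (kernel of ∂_k) / (image of ∂_{k+1}):

  H_0: rank C_0 − rank ∂_1 = 9 − 8 = 1, and the invariant factors of ∂_1 are all 1, so H_0 = Z.
  H_1: rank ker ∂_1 − rank ∂_2 = (18 − 8) − 7 = 3, and the invariant factors of ∂_2 are all 1, so H_1 = Z^3.
  H_2: rank ker ∂_2 − rank ∂_3 = (7 − 7) − 0 = 0, and there is no ∂_3, so H_2 = 0.

H_0 = Z,  H_1 = Z^3,  H_2 = 0.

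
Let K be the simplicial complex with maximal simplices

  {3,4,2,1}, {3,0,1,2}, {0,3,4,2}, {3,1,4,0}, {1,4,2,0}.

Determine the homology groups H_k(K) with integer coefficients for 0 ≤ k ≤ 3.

We work with the vertex ordering 0 < 1 < 2 < 3 < 4. The simplices of K, each written with vertices in increasing order, are:

  0-simplices (5): [0], [1], [2], [3], [4]
  1-simplices (10): [0,1], [0,2], [0,3], [0,4], [1,2], [1,3], [1,4], [2,3], [2,4], [3,4]
  2-simplices (10): [0,1,2], [0,1,3], [0,1,4], [0,2,3], [0,2,4], [0,3,4], [1,2,3], [1,2,4], [1,3,4], [2,3,4]
  3-simplices (5): [0,1,2,3], [0,1,2,4], [0,1,3,4], [0,2,3,4], [1,2,3,4]

giving chain groups C_0 ≅ Z^5, C_1 ≅ Z^10, C_2 ≅ Z^10, C_3 ≅ Z^5.

Boundary ∂_1: C_1 → C_0 is given by ∂[p,q] = [q] − [p]. For instance
  ∂[1,4] = [4] − [1].
The resulting 5×10 matrix has rank 4, and its Smith normal form has invariant factors (1,1,1,1).

Boundary ∂_2: C_2 → C_1 maps a triangle to the signed sum of its edges. For instance
  ∂[1,2,3] = [2,3] − [1,3] + [1,2],
  ∂[0,1,3] = [1,3] − [0,3] + [0,1].
As a 10×10 matrix over Z this has rank 6, with invariant factors (1,1,1,1,1,1).

∂_3: C_3 → C_2 sends each 3-simplex σ to the alternating sum Σ_i (−1)^i (σ with its i-th vertex removed). For instance
  ∂[1,2,3,4] = [2,3,4] − [1,3,4] + [1,2,4] − [1,2,3],
  ∂[0,1,2,3] = [1,2,3] − [0,2,3] + [0,1,3] − [0,1,2].
This gives a 10×5 integer matrix of rank 4; reducing to Smith normal form yields diagonal entries (1,1,1,1).

Reading off H_k = ker ∂_k / im ∂_{k+1}:

  H_0: rank C_0 − rank ∂_1 = 5 − 4 = 1, and the invariant factors of ∂_1 are all 1, so H_0 = Z.
  H_1: rank ker ∂_1 − rank ∂_2 = (10 − 4) − 6 = 0, and the invariant factors of ∂_2 are all 1, so H_1 = 0.
  H_2: rank ker ∂_2 − rank ∂_3 = (10 − 6) − 4 = 0, and the invariant factors of ∂_3 are all 1, so H_2 = 0.
  H_3: rank ker ∂_3 − rank ∂_4 = (5 − 4) − 0 = 1, and there is no ∂_4, so H_3 = Z.

As a check, the Euler characteristic is 5 − 10 + 10 − 5 = 0, which agrees with 1 − 0 + 0 − 1 = 0.

H_0 ≅ Z,  H_1 = 0,  H_2 = 0,  H_3 ≅ Z.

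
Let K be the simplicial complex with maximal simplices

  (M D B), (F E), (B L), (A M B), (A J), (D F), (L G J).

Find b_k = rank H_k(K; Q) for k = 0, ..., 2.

b_0 = 1, b_1 = 1, b_2 = 0.

Take the total order A < B < D < E < F < G < J < L < M on the vertex set. Then K (dimension 2) consists of the simplices:

  0-simplices (9): A, B, D, E, F, G, J, L, M
  1-simplices (12): AB, AJ, AM, BD, BL, BM, DF, DM, EF, GJ, GL, JL
  2-simplices (3): ABM, BDM, GJL

giving chain groups C_0 ≅ Z^9, C_1 ≅ Z^12, C_2 ≅ Z^3.

The boundary map ∂_1: C_1 → C_0 sends each edge [p,q] (with p < q) to q − p. For instance
  ∂AJ = J − A.
As a 9×12 matrix over Z this has rank 8, with invariant factors (1,1,1,1,1,1,1,1).

The boundary map ∂_2: C_2 → C_1 maps a triangle to the signed sum of its edges. For instance
  ∂ABM = BM − AM + AB,
  ∂GJL = JL − GL + GJ.
This gives a 12×3 integer matrix of rank 3; reducing to Smith normal form yields diagonal entries (1,1,1).

Computing H_k = (kernel of ∂_k) / (image of ∂_{k+1}):

  H_0: rank C_0 − rank ∂_1 = 9 − 8 = 1, and the invariant factors of ∂_1 are all 1, so H_0 = Z.
  H_1: rank ker ∂_1 − rank ∂_2 = (12 − 8) − 3 = 1, and the invariant factors of ∂_2 are all 1, so H_1 = Z.
  H_2: rank ker ∂_2 − rank ∂_3 = (3 − 3) − 0 = 0, and there is no ∂_3, so H_2 = 0.

Hence the Betti numbers are b_0 = 1, b_1 = 1, b_2 = 0.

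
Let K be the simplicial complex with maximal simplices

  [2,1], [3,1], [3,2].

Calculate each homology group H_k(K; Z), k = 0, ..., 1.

We work with the vertex ordering 1 < 2 < 3. The simplices of K, each written with vertices in increasing order, are:

  0-simplices (3): [1], [2], [3]
  1-simplices (3): [1,2], [1,3], [2,3]

Hence C_0 ≅ Z^3, C_1 ≅ Z^3.

Boundary ∂_1: C_1 → C_0 is given by ∂[p,q] = [q] − [p]. For instance
  ∂[1,2] = [2] − [1].
The resulting 3×3 matrix has rank 2, and its Smith normal form has invariant factors (1,1).

Now H_k = ker ∂_k / im ∂_{k+1}, so:

  H_0: rank C_0 − rank ∂_1 = 3 − 2 = 1, and the invariant factors of ∂_1 are all 1, so H_0 = Z.
  H_1: rank ker ∂_1 − rank ∂_2 = (3 − 2) − 0 = 1, and there is no ∂_2, so H_1 = Z.

As a check, the Euler characteristic is 3 − 3 = 0, which agrees with 1 − 1 = 0.
(K is a triangulation of the circle S^1.)

H_0 = Z,  H_1 = Z.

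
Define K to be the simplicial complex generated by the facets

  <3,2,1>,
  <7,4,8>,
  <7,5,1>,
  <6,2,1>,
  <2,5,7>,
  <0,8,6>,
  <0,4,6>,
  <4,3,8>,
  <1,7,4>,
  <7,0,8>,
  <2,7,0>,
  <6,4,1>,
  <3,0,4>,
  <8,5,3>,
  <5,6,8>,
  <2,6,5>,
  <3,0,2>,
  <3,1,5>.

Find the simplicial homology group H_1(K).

Take the total order 0 < 1 < 2 < 3 < 4 < 5 < 6 < 7 < 8 on the vertex set. Then K (dimension 2) consists of the simplices:

  0-simplices (9): [0], [1], [2], [3], [4], [5], [6], [7], [8]
  1-simplices (27): (27 of them)
  2-simplices (18): [0,2,3], [0,2,7], [0,3,4], [0,4,6], [0,6,8], [0,7,8], [1,2,3], [1,2,6], [1,3,5], [1,4,6], [1,4,7], [1,5,7], [2,5,6], [2,5,7], [3,4,8], [3,5,8], [4,7,8], [5,6,8]

Hence C_0 ≅ Z^9, C_1 ≅ Z^27, C_2 ≅ Z^18.

Boundary ∂_1: C_1 → C_0 is given by ∂[p,q] = [q] − [p].
The 9×27 boundary matrix has rank 8 and Smith normal form diag(1,1,1,1,1,1,1,1).

Boundary ∂_2: C_2 → C_1 maps a triangle to the signed sum of its edges. For instance
  ∂[0,2,3] = [2,3] − [0,3] + [0,2],
  ∂[1,4,7] = [4,7] − [1,7] + [1,4].
As a 27×18 matrix over Z this has rank 18, with invariant factors (1,1,1,1,1,1,1,1,1,1,1,1,1,1,1,1,1,2).

Reading off H_k = ker ∂_k / im ∂_{k+1}:

  H_1: rank ker ∂_1 − rank ∂_2 = (27 − 8) − 18 = 1, and ∂_2 has invariant factor 2 > 1, so H_1 ≅ Z ⊕ Z/2Z.

H_1 = Z ⊕ Z/2Z.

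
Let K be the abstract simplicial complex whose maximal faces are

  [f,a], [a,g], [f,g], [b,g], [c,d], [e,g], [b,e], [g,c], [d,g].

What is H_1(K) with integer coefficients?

H_1 = Z^3.

We work with the vertex ordering a < b < c < d < e < f < g. The simplices of K, each written with vertices in increasing order, are:

  0-simplices (7): a, b, c, d, e, f, g
  1-simplices (9): af, ag, be, bg, cd, cg, dg, eg, fg

giving chain groups C_0 ≅ Z^7, C_1 ≅ Z^9.

Boundary ∂_1: C_1 → C_0 maps an edge to its endpoints' difference, ∂[p,q] = q − p. For instance
  ∂dg = g − d.
The 7×9 boundary matrix has rank 6 and Smith normal form diag(1,1,1,1,1,1).

From H_k ≅ ker(∂_k) / im(∂_{k+1}) we obtain:

  H_1: rank ker ∂_1 − rank ∂_2 = (9 − 6) − 0 = 3, and there is no ∂_2, so H_1 = Z^3.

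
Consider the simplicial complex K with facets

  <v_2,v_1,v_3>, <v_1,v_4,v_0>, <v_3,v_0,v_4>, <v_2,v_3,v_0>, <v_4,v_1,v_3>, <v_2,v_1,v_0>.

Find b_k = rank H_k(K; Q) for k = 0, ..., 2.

Take the total order v_0 < v_1 < v_2 < v_3 < v_4 on the vertex set. Then K (dimension 2) consists of the simplices:

  0-simplices (5): [v_0], [v_1], [v_2], [v_3], [v_4]
  1-simplices (9): [v_0,v_1], [v_0,v_2], [v_0,v_3], [v_0,v_4], [v_1,v_2], [v_1,v_3], [v_1,v_4], [v_2,v_3], [v_3,v_4]
  2-simplices (6): [v_0,v_1,v_2], [v_0,v_1,v_4], [v_0,v_2,v_3], [v_0,v_3,v_4], [v_1,v_2,v_3], [v_1,v_3,v_4]

giving chain groups C_0 ≅ Z^5, C_1 ≅ Z^9, C_2 ≅ Z^6.

∂_1: C_1 → C_0 maps an edge to its endpoints' difference, ∂[p,q] = q − p. For instance
  ∂[v_0,v_2] = [v_2] − [v_0].
The 5×9 boundary matrix has rank 4 and Smith normal form diag(1,1,1,1).

The boundary map ∂_2: C_2 → C_1 sends each 2-simplex [p,q,r] to [q,r] − [p,r] + [p,q]. For instance
  ∂[v_0,v_1,v_4] = [v_1,v_4] − [v_0,v_4] + [v_0,v_1],
  ∂[v_1,v_3,v_4] = [v_3,v_4] − [v_1,v_4] + [v_1,v_3].
As a 9×6 matrix over Z this has rank 5, with invariant factors (1,1,1,1,1).

From H_k ≅ ker(∂_k) / im(∂_{k+1}) we obtain:

  H_0: rank C_0 − rank ∂_1 = 5 − 4 = 1, and the invariant factors of ∂_1 are all 1, so H_0 = Z.
  H_1: rank ker ∂_1 − rank ∂_2 = (9 − 4) − 5 = 0, and the invariant factors of ∂_2 are all 1, so H_1 = 0.
  H_2: rank ker ∂_2 − rank ∂_3 = (6 − 5) − 0 = 1, and there is no ∂_3, so H_2 = Z.

(K is a triangulation of the 2-sphere S^2.)

Hence the Betti numbers are b_0 = 1, b_1 = 0, b_2 = 1.

b_0 = 1, b_1 = 0, b_2 = 1.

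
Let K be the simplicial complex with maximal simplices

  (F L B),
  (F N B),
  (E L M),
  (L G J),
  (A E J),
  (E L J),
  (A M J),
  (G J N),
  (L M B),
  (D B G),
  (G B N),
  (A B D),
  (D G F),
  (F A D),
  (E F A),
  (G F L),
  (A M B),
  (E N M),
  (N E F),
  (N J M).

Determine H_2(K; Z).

H_2 ≅ 0.

Take the total order A < B < D < E < F < G < J < L < M < N on the vertex set. Then K (dimension 2) consists of the simplices:

  0-simplices (10): A, B, D, E, F, G, J, L, M, N
  1-simplices (30): AB, AD, AE, AF, AJ, AM, BD, BF, BG, BL, BM, BN, DF, DG, EF, EJ, EL, EM, EN, FG, FL, FN, GJ, GL, GN, JL, JM, JN, LM, MN
  2-simplices (20): ABD, ABM, ADF, AEF, AEJ, AJM, BDG, BFL, BFN, BGN, BLM, DFG, EFN, EJL, ELM, EMN, FGL, GJL, GJN, JMN

giving chain groups C_0 ≅ Z^10, C_1 ≅ Z^30, C_2 ≅ Z^20.

The boundary map ∂_1: C_1 → C_0 maps an edge to its endpoints' difference, ∂[p,q] = q − p. For instance
  ∂BL = L − B.
The resulting 10×30 matrix has rank 9, and its Smith normal form has invariant factors (1,1,1,1,1,1,1,1,1).

∂_2: C_2 → C_1 maps a triangle to the signed sum of its edges. For instance
  ∂ABM = BM − AM + AB,
  ∂EMN = MN − EN + EM.
This gives a 30×20 integer matrix of rank 20; reducing to Smith normal form yields diagonal entries (1,1,1,1,1,1,1,1,1,1,1,1,1,1,1,1,1,1,1,2).

Reading off H_k = ker ∂_k / im ∂_{k+1}:

  H_2: rank ker ∂_2 − rank ∂_3 = (20 − 20) − 0 = 0, and there is no ∂_3, so H_2 ≅ 0.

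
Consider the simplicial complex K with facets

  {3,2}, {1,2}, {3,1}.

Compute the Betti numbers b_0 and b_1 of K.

b_0 = 1, b_1 = 1.

Order the vertices as 1 < 2 < 3. Listing each simplex with vertices in this order, K has dimension 1 with simplices:

  0-simplices (3): [1], [2], [3]
  1-simplices (3): [1,2], [1,3], [2,3]

giving chain groups C_0 ≅ Z^3, C_1 ≅ Z^3.

Boundary ∂_1: C_1 → C_0 sends each edge [p,q] (with p < q) to q − p. For instance
  ∂[1,3] = [3] − [1].
The 3×3 boundary matrix has rank 2 and Smith normal form diag(1,1).

From H_k ≅ ker(∂_k) / im(∂_{k+1}) we obtain:

  H_0: rank C_0 − rank ∂_1 = 3 − 2 = 1, and the invariant factors of ∂_1 are all 1, so H_0 ≅ Z.
  H_1: rank ker ∂_1 − rank ∂_2 = (3 − 2) − 0 = 1, and there is no ∂_2, so H_1 ≅ Z.

As a check, the Euler characteristic is 3 − 3 = 0, which agrees with 1 − 1 = 0.
(K is a triangulation of the circle S^1.)

Hence the Betti numbers are b_0 = 1, b_1 = 1.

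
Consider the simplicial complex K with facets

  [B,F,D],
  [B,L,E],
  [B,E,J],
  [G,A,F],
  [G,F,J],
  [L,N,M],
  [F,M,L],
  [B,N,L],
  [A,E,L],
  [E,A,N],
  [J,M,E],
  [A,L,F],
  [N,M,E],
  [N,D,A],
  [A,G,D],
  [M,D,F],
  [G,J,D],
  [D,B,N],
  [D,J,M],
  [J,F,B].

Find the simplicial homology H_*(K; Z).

H_0 = Z,  H_1 = Z ⊕ Z/2Z,  H_2 = 0.

K has 10 vertices, 30 edges, 20 triangles.
rank ∂_0 = 0, rank ∂_1 = 9 ⇒ b_0 = 10 − 0 − 9 = 1; all invariant factors of ∂_1 are 1 so no torsion. So H_0 ≅ Z.
rank ∂_1 = 9, rank ∂_2 = 20 ⇒ b_1 = 30 − 9 − 20 = 1; ∂_2 has invariant factor(s) [2] giving torsion. So H_1 ≅ Z ⊕ Z/2Z.
rank ∂_2 = 20, rank ∂_3 = 0 ⇒ b_2 = 20 − 20 − 0 = 0. So H_2 ≅ 0.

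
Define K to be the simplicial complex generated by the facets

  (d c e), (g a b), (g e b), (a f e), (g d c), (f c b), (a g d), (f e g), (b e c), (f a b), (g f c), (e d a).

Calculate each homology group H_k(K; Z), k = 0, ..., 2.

Take the total order a < b < c < d < e < f < g on the vertex set. Then K (dimension 2) consists of the simplices:

  0-simplices (7): a, b, c, d, e, f, g
  1-simplices (18): ab, ad, ae, af, ag, bc, be, bf, bg, cd, ce, cf, cg, de, dg, ef, eg, fg
  2-simplices (12): abf, abg, ade, adg, aef, bce, bcf, beg, cde, cdg, cfg, efg

so the chain groups are C_0 ≅ Z^7, C_1 ≅ Z^18, C_2 ≅ Z^12.

Boundary ∂_1: C_1 → C_0 maps an edge to its endpoints' difference, ∂[p,q] = q − p.
As a 7×18 matrix over Z this has rank 6, with invariant factors (1,1,1,1,1,1).

The boundary map ∂_2: C_2 → C_1 maps a triangle to the signed sum of its edges. For instance
  ∂beg = eg − bg + be,
  ∂bcf = cf − bf + bc.
The 18×12 boundary matrix has rank 12 and Smith normal form diag(1,1,1,1,1,1,1,1,1,1,1,2).

Now H_k = ker ∂_k / im ∂_{k+1}, so:

  H_0: rank C_0 − rank ∂_1 = 7 − 6 = 1, and the invariant factors of ∂_1 are all 1, so H_0 = Z.
  H_1: rank ker ∂_1 − rank ∂_2 = (18 − 6) − 12 = 0, and ∂_2 has invariant factor 2 > 1, so H_1 = Z/2.
  H_2: rank ker ∂_2 − rank ∂_3 = (12 − 12) − 0 = 0, and there is no ∂_3, so H_2 = 0.

As a check, the Euler characteristic is 7 − 18 + 12 = 1, which agrees with 1 − 0 + 0 = 1.
(K is a triangulation of the real projective plane RP^2.)

H_0 = Z,  H_1 = Z/2,  H_2 = 0.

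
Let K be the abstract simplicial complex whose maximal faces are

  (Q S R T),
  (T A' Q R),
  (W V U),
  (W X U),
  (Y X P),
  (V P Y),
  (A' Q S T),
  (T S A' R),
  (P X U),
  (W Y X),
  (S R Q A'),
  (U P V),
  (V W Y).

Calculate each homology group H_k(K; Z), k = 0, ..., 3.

Take the total order P < Q < R < S < T < U < V < W < X < Y < A' on the vertex set. Then K (dimension 3) consists of the simplices:

  0-simplices (11): [P], [Q], [R], [S], [T], [U], [V], [W], [X], [Y], [A']
  1-simplices (22): [P,U], [P,V], [P,X], [P,Y], [Q,R], [Q,S], [Q,T], [Q,A'], [R,S], [R,T], [R,A'], [S,T], [S,A'], [T,A'], [U,V], [U,W], [U,X], [V,W], [V,Y], [W,X], [W,Y], [X,Y]
  2-simplices (18): (18 of them)
  3-simplices (5): [Q,R,S,T], [Q,R,S,A'], [Q,R,T,A'], [Q,S,T,A'], [R,S,T,A']

Hence C_0 ≅ Z^11, C_1 ≅ Z^22, C_2 ≅ Z^18, C_3 ≅ Z^5.

∂_1: C_1 → C_0 maps an edge to its endpoints' difference, ∂[p,q] = q − p. For instance
  ∂[Q,T] = [T] − [Q].
The 11×22 boundary matrix has rank 9 and Smith normal form diag(1,1,1,1,1,1,1,1,1).

∂_2: C_2 → C_1 acts by ∂[p,q,r] = [q,r] − [p,r] + [p,q]. For instance
  ∂[R,T,A'] = [T,A'] − [R,A'] + [R,T],
  ∂[Q,R,S] = [R,S] − [Q,S] + [Q,R].
As a 22×18 matrix over Z this has rank 13, with invariant factors (1,1,1,1,1,1,1,1,1,1,1,1,1).

∂_3: C_3 → C_2 sends each 3-simplex σ to the alternating sum Σ_i (−1)^i (σ with its i-th vertex removed). For instance
  ∂[Q,R,S,A'] = [R,S,A'] − [Q,S,A'] + [Q,R,A'] − [Q,R,S],
  ∂[Q,S,T,A'] = [S,T,A'] − [Q,T,A'] + [Q,S,A'] − [Q,S,T].
The resulting 18×5 matrix has rank 4, and its Smith normal form has invariant factors (1,1,1,1).

From H_k ≅ ker(∂_k) / im(∂_{k+1}) we obtain:

  H_0: rank C_0 − rank ∂_1 = 11 − 9 = 2, and the invariant factors of ∂_1 are all 1, so H_0 ≅ Z^2.
  H_1: rank ker ∂_1 − rank ∂_2 = (22 − 9) − 13 = 0, and the invariant factors of ∂_2 are all 1, so H_1 ≅ 0.
  H_2: rank ker ∂_2 − rank ∂_3 = (18 − 13) − 4 = 1, and the invariant factors of ∂_3 are all 1, so H_2 ≅ Z.
  H_3: rank ker ∂_3 − rank ∂_4 = (5 − 4) − 0 = 1, and there is no ∂_4, so H_3 ≅ Z.

H_0 ≅ Z^2,  H_1 = 0,  H_2 ≅ Z,  H_3 ≅ Z.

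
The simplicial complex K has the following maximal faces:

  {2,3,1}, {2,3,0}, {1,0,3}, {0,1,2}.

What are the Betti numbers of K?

b_0 = 1, b_1 = 0, b_2 = 1.

Take the total order 0 < 1 < 2 < 3 on the vertex set. Then K (dimension 2) consists of the simplices:

  0-simplices (4): [0], [1], [2], [3]
  1-simplices (6): [0,1], [0,2], [0,3], [1,2], [1,3], [2,3]
  2-simplices (4): [0,1,2], [0,1,3], [0,2,3], [1,2,3]

Hence C_0 ≅ Z^4, C_1 ≅ Z^6, C_2 ≅ Z^4.

∂_1: C_1 → C_0 maps an edge to its endpoints' difference, ∂[p,q] = q − p.
The 4×6 boundary matrix has rank 3 and Smith normal form diag(1,1,1).

The boundary map ∂_2: C_2 → C_1 sends each 2-simplex [p,q,r] to [q,r] − [p,r] + [p,q]. For instance
  ∂[0,1,2] = [1,2] − [0,2] + [0,1],
  ∂[1,2,3] = [2,3] − [1,3] + [1,2].
The resulting 6×4 matrix has rank 3, and its Smith normal form has invariant factors (1,1,1).

Now H_k = ker ∂_k / im ∂_{k+1}, so:

  H_0: rank C_0 − rank ∂_1 = 4 − 3 = 1, and the invariant factors of ∂_1 are all 1, so H_0 = Z.
  H_1: rank ker ∂_1 − rank ∂_2 = (6 − 3) − 3 = 0, and the invariant factors of ∂_2 are all 1, so H_1 = 0.
  H_2: rank ker ∂_2 − rank ∂_3 = (4 − 3) − 0 = 1, and there is no ∂_3, so H_2 = Z.

As a check, the Euler characteristic is 4 − 6 + 4 = 2, which agrees with 1 − 0 + 1 = 2.

Hence the Betti numbers are b_0 = 1, b_1 = 0, b_2 = 1.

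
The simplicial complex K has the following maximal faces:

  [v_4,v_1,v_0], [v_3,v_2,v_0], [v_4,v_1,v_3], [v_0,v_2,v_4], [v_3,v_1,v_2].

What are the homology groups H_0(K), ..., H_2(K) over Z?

We work with the vertex ordering v_0 < v_1 < v_2 < v_3 < v_4. The simplices of K, each written with vertices in increasing order, are:

  0-simplices (5): [v_0], [v_1], [v_2], [v_3], [v_4]
  1-simplices (10): [v_0,v_1], [v_0,v_2], [v_0,v_3], [v_0,v_4], [v_1,v_2], [v_1,v_3], [v_1,v_4], [v_2,v_3], [v_2,v_4], [v_3,v_4]
  2-simplices (5): [v_0,v_1,v_4], [v_0,v_2,v_3], [v_0,v_2,v_4], [v_1,v_2,v_3], [v_1,v_3,v_4]

Hence C_0 ≅ Z^5, C_1 ≅ Z^10, C_2 ≅ Z^5.

The boundary map ∂_1: C_1 → C_0 sends each edge [p,q] (with p < q) to q − p. For instance
  ∂[v_3,v_4] = [v_4] − [v_3].
As a 5×10 matrix over Z this has rank 4, with invariant factors (1,1,1,1).

Boundary ∂_2: C_2 → C_1 sends each 2-simplex [p,q,r] to [q,r] − [p,r] + [p,q]. For instance
  ∂[v_0,v_2,v_3] = [v_2,v_3] − [v_0,v_3] + [v_0,v_2],
  ∂[v_0,v_1,v_4] = [v_1,v_4] − [v_0,v_4] + [v_0,v_1].
As a 10×5 matrix over Z this has rank 5, with invariant factors (1,1,1,1,1).

Computing H_k = (kernel of ∂_k) / (image of ∂_{k+1}):

  H_0: rank C_0 − rank ∂_1 = 5 − 4 = 1, and the invariant factors of ∂_1 are all 1, so H_0 ≅ Z.
  H_1: rank ker ∂_1 − rank ∂_2 = (10 − 4) − 5 = 1, and the invariant factors of ∂_2 are all 1, so H_1 ≅ Z.
  H_2: rank ker ∂_2 − rank ∂_3 = (5 − 5) − 0 = 0, and there is no ∂_3, so H_2 ≅ 0.

H_0 ≅ Z,  H_1 ≅ Z,  H_2 = 0.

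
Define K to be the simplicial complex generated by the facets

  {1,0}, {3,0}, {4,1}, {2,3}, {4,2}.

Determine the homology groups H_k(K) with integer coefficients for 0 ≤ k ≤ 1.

K has 5 vertices, 5 edges.
rank ∂_0 = 0, rank ∂_1 = 4 ⇒ b_0 = 5 − 0 − 4 = 1; all invariant factors of ∂_1 are 1 so no torsion. So H_0 = Z.
rank ∂_1 = 4, rank ∂_2 = 0 ⇒ b_1 = 5 − 4 − 0 = 1. So H_1 = Z.

H_0 = Z,  H_1 = Z.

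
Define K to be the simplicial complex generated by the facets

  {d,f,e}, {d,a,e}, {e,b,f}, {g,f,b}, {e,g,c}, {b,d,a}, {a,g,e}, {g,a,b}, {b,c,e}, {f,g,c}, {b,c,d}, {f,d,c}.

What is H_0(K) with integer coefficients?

Order the vertices as a < b < c < d < e < f < g. Listing each simplex with vertices in this order, K has dimension 2 with simplices:

  0-simplices (7): a, b, c, d, e, f, g
  1-simplices (18): ab, ad, ae, ag, bc, bd, be, bf, bg, cd, ce, cf, cg, de, df, ef, eg, fg
  2-simplices (12): abd, abg, ade, aeg, bcd, bce, bef, bfg, cdf, ceg, cfg, def

so the chain groups are C_0 ≅ Z^7, C_1 ≅ Z^18, C_2 ≅ Z^12.

∂_1: C_1 → C_0 is given by ∂[p,q] = [q] − [p]. For instance
  ∂cf = f − c.
As a 7×18 matrix over Z this has rank 6, with invariant factors (1,1,1,1,1,1).

Boundary ∂_2: C_2 → C_1 acts by ∂[p,q,r] = [q,r] − [p,r] + [p,q]. For instance
  ∂ade = de − ae + ad,
  ∂bef = ef − bf + be.
This gives a 18×12 integer matrix of rank 12; reducing to Smith normal form yields diagonal entries (1,1,1,1,1,1,1,1,1,1,1,2).

Now H_k = ker ∂_k / im ∂_{k+1}, so:

  H_0: rank C_0 − rank ∂_1 = 7 − 6 = 1, and the invariant factors of ∂_1 are all 1, so H_0 = Z.

(K is a triangulation of the real projective plane RP^2.)

H_0 = Z.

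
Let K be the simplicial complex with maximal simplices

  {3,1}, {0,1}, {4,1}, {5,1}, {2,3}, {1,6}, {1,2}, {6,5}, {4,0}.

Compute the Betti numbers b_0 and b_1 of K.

We work with the vertex ordering 0 < 1 < 2 < 3 < 4 < 5 < 6. The simplices of K, each written with vertices in increasing order, are:

  0-simplices (7): [0], [1], [2], [3], [4], [5], [6]
  1-simplices (9): [0,1], [0,4], [1,2], [1,3], [1,4], [1,5], [1,6], [2,3], [5,6]

Hence C_0 ≅ Z^7, C_1 ≅ Z^9.

∂_1: C_1 → C_0 maps an edge to its endpoints' difference, ∂[p,q] = q − p. For instance
  ∂[1,3] = [3] − [1].
As a 7×9 matrix over Z this has rank 6, with invariant factors (1,1,1,1,1,1).

Reading off H_k = ker ∂_k / im ∂_{k+1}:

  H_0: rank C_0 − rank ∂_1 = 7 − 6 = 1, and the invariant factors of ∂_1 are all 1, so H_0 = Z.
  H_1: rank ker ∂_1 − rank ∂_2 = (9 − 6) − 0 = 3, and there is no ∂_2, so H_1 = Z^3.

As a check, the Euler characteristic is 7 − 9 = -2, which agrees with 1 − 3 = -2.

Hence the Betti numbers are b_0 = 1, b_1 = 3.

b_0 = 1, b_1 = 3.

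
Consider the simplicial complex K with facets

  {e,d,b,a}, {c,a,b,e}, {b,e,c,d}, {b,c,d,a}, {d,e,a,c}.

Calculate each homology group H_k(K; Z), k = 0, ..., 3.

Fix the vertex order a < b < c < d < e and write every simplex with vertices in increasing order. Then dim K = 3 and the simplices of K are:

  0-simplices (5): a, b, c, d, e
  1-simplices (10): ab, ac, ad, ae, bc, bd, be, cd, ce, de
  2-simplices (10): abc, abd, abe, acd, ace, ade, bcd, bce, bde, cde
  3-simplices (5): abcd, abce, abde, acde, bcde

giving chain groups C_0 ≅ Z^5, C_1 ≅ Z^10, C_2 ≅ Z^10, C_3 ≅ Z^5.

Boundary ∂_1: C_1 → C_0 maps an edge to its endpoints' difference, ∂[p,q] = q − p. For instance
  ∂be = e − b.
The 5×10 boundary matrix has rank 4 and Smith normal form diag(1,1,1,1).

∂_2: C_2 → C_1 maps a triangle to the signed sum of its edges. For instance
  ∂abe = be − ae + ab,
  ∂acd = cd − ad + ac.
The resulting 10×10 matrix has rank 6, and its Smith normal form has invariant factors (1,1,1,1,1,1).

∂_3: C_3 → C_2 sends each 3-simplex σ to the alternating sum Σ_i (−1)^i (σ with its i-th vertex removed). For instance
  ∂abcd = bcd − acd + abd − abc,
  ∂acde = cde − ade + ace − acd.
This gives a 10×5 integer matrix of rank 4; reducing to Smith normal form yields diagonal entries (1,1,1,1).

Computing H_k = (kernel of ∂_k) / (image of ∂_{k+1}):

  H_0: rank C_0 − rank ∂_1 = 5 − 4 = 1, and the invariant factors of ∂_1 are all 1, so H_0 = Z.
  H_1: rank ker ∂_1 − rank ∂_2 = (10 − 4) − 6 = 0, and the invariant factors of ∂_2 are all 1, so H_1 = 0.
  H_2: rank ker ∂_2 − rank ∂_3 = (10 − 6) − 4 = 0, and the invariant factors of ∂_3 are all 1, so H_2 = 0.
  H_3: rank ker ∂_3 − rank ∂_4 = (5 − 4) − 0 = 1, and there is no ∂_4, so H_3 = Z.

(K is a triangulation of the 3-sphere S^3.)

H_0 = Z,  H_1 = 0,  H_2 = 0,  H_3 = Z.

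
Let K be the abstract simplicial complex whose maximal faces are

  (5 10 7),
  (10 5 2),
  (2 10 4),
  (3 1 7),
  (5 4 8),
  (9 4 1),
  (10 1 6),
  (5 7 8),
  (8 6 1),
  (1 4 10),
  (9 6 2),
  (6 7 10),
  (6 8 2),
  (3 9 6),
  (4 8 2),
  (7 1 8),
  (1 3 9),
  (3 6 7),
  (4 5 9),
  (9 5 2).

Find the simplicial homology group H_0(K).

H_0 ≅ Z.

We work with the vertex ordering 1 < 2 < 3 < 4 < 5 < 6 < 7 < 8 < 9 < 10. The simplices of K, each written with vertices in increasing order, are:

  0-simplices (10): [1], [2], [3], [4], [5], [6], [7], [8], [9], [10]
  1-simplices (30): (30 of them)
  2-simplices (20): (20 of them)

Hence C_0 ≅ Z^10, C_1 ≅ Z^30, C_2 ≅ Z^20.

The boundary map ∂_1: C_1 → C_0 sends each edge [p,q] (with p < q) to q − p.
The resulting 10×30 matrix has rank 9, and its Smith normal form has invariant factors (1,1,1,1,1,1,1,1,1).

∂_2: C_2 → C_1 acts by ∂[p,q,r] = [q,r] − [p,r] + [p,q]. For instance
  ∂[2,6,8] = [6,8] − [2,8] + [2,6],
  ∂[2,5,10] = [5,10] − [2,10] + [2,5].
The resulting 30×20 matrix has rank 20, and its Smith normal form has invariant factors (1,1,1,1,1,1,1,1,1,1,1,1,1,1,1,1,1,1,1,2).

Reading off H_k = ker ∂_k / im ∂_{k+1}:

  H_0: rank C_0 − rank ∂_1 = 10 − 9 = 1, and the invariant factors of ∂_1 are all 1, so H_0 = Z.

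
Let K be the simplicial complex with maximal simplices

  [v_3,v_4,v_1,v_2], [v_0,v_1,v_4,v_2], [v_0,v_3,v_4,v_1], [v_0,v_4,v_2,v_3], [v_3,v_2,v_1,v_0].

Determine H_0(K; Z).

H_0 = Z.

Take the total order v_0 < v_1 < v_2 < v_3 < v_4 on the vertex set. Then K (dimension 3) consists of the simplices:

  0-simplices (5): [v_0], [v_1], [v_2], [v_3], [v_4]
  1-simplices (10): [v_0,v_1], [v_0,v_2], [v_0,v_3], [v_0,v_4], [v_1,v_2], [v_1,v_3], [v_1,v_4], [v_2,v_3], [v_2,v_4], [v_3,v_4]
  2-simplices (10): [v_0,v_1,v_2], [v_0,v_1,v_3], [v_0,v_1,v_4], [v_0,v_2,v_3], [v_0,v_2,v_4], [v_0,v_3,v_4], [v_1,v_2,v_3], [v_1,v_2,v_4], [v_1,v_3,v_4], [v_2,v_3,v_4]
  3-simplices (5): [v_0,v_1,v_2,v_3], [v_0,v_1,v_2,v_4], [v_0,v_1,v_3,v_4], [v_0,v_2,v_3,v_4], [v_1,v_2,v_3,v_4]

Hence C_0 ≅ Z^5, C_1 ≅ Z^10, C_2 ≅ Z^10, C_3 ≅ Z^5.

Boundary ∂_1: C_1 → C_0 sends each edge [p,q] (with p < q) to q − p. For instance
  ∂[v_0,v_3] = [v_3] − [v_0].
The resulting 5×10 matrix has rank 4, and its Smith normal form has invariant factors (1,1,1,1).

Boundary ∂_2: C_2 → C_1 maps a triangle to the signed sum of its edges. For instance
  ∂[v_0,v_2,v_3] = [v_2,v_3] − [v_0,v_3] + [v_0,v_2],
  ∂[v_0,v_1,v_4] = [v_1,v_4] − [v_0,v_4] + [v_0,v_1].
The 10×10 boundary matrix has rank 6 and Smith normal form diag(1,1,1,1,1,1).

∂_3: C_3 → C_2 sends each 3-simplex σ to the alternating sum Σ_i (−1)^i (σ with its i-th vertex removed). For instance
  ∂[v_0,v_2,v_3,v_4] = [v_2,v_3,v_4] − [v_0,v_3,v_4] + [v_0,v_2,v_4] − [v_0,v_2,v_3],
  ∂[v_0,v_1,v_2,v_3] = [v_1,v_2,v_3] − [v_0,v_2,v_3] + [v_0,v_1,v_3] − [v_0,v_1,v_2].
This gives a 10×5 integer matrix of rank 4; reducing to Smith normal form yields diagonal entries (1,1,1,1).

Computing H_k = (kernel of ∂_k) / (image of ∂_{k+1}):

  H_0: rank C_0 − rank ∂_1 = 5 − 4 = 1, and the invariant factors of ∂_1 are all 1, so H_0 ≅ Z.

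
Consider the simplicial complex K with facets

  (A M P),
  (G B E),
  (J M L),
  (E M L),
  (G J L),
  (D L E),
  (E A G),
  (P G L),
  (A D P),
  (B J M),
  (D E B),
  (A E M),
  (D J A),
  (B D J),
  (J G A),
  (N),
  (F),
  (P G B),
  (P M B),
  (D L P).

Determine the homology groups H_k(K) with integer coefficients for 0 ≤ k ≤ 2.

H_0 = Z^3,  H_1 = Z^2,  H_2 = Z.

We work with the vertex ordering A < B < D < E < F < G < J < L < M < N < P. The simplices of K, each written with vertices in increasing order, are:

  0-simplices (11): A, B, D, E, F, G, J, L, M, N, P
  1-simplices (27): AD, AE, AG, AJ, AM, AP, BD, BE, BG, BJ, BM, BP, DE, DJ, DL, DP, EG, EL, EM, GJ, GL, GP, JL, JM, LM, LP, MP
  2-simplices (18): ADJ, ADP, AEG, AEM, AGJ, AMP, BDE, BDJ, BEG, BGP, BJM, BMP, DEL, DLP, ELM, GJL, GLP, JLM

Hence C_0 ≅ Z^11, C_1 ≅ Z^27, C_2 ≅ Z^18.

The boundary map ∂_1: C_1 → C_0 maps an edge to its endpoints' difference, ∂[p,q] = q − p.
The 11×27 boundary matrix has rank 8 and Smith normal form diag(1,1,1,1,1,1,1,1).

Boundary ∂_2: C_2 → C_1 maps a triangle to the signed sum of its edges. For instance
  ∂DEL = EL − DL + DE,
  ∂ELM = LM − EM + EL.
The 27×18 boundary matrix has rank 17 and Smith normal form diag(1,1,1,1,1,1,1,1,1,1,1,1,1,1,1,1,1).

Computing H_k = (kernel of ∂_k) / (image of ∂_{k+1}):

  H_0: rank C_0 − rank ∂_1 = 11 − 8 = 3, and the invariant factors of ∂_1 are all 1, so H_0 ≅ Z^3.
  H_1: rank ker ∂_1 − rank ∂_2 = (27 − 8) − 17 = 2, and the invariant factors of ∂_2 are all 1, so H_1 ≅ Z^2.
  H_2: rank ker ∂_2 − rank ∂_3 = (18 − 17) − 0 = 1, and there is no ∂_3, so H_2 ≅ Z.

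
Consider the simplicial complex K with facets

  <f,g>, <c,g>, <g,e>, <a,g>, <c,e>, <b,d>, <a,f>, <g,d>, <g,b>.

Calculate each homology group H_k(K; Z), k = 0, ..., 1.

Fix the vertex order a < b < c < d < e < f < g and write every simplex with vertices in increasing order. Then dim K = 1 and the simplices of K are:

  0-simplices (7): a, b, c, d, e, f, g
  1-simplices (9): af, ag, bd, bg, ce, cg, dg, eg, fg

giving chain groups C_0 ≅ Z^7, C_1 ≅ Z^9.

∂_1: C_1 → C_0 maps an edge to its endpoints' difference, ∂[p,q] = q − p.
As a 7×9 matrix over Z this has rank 6, with invariant factors (1,1,1,1,1,1).

Computing H_k = (kernel of ∂_k) / (image of ∂_{k+1}):

  H_0: rank C_0 − rank ∂_1 = 7 − 6 = 1, and the invariant factors of ∂_1 are all 1, so H_0 ≅ Z.
  H_1: rank ker ∂_1 − rank ∂_2 = (9 − 6) − 0 = 3, and there is no ∂_2, so H_1 ≅ Z^3.

H_0 ≅ Z,  H_1 ≅ Z^3.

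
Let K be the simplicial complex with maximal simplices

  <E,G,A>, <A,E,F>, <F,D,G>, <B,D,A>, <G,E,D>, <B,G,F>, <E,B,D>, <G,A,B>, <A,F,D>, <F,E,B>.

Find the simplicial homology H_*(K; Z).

H_0 = Z,  H_1 = Z/2Z,  H_2 = 0.

We work with the vertex ordering A < B < D < E < F < G. The simplices of K, each written with vertices in increasing order, are:

  0-simplices (6): A, B, D, E, F, G
  1-simplices (15): AB, AD, AE, AF, AG, BD, BE, BF, BG, DE, DF, DG, EF, EG, FG
  2-simplices (10): ABD, ABG, ADF, AEF, AEG, BDE, BEF, BFG, DEG, DFG

Hence C_0 ≅ Z^6, C_1 ≅ Z^15, C_2 ≅ Z^10.

∂_1: C_1 → C_0 sends each edge [p,q] (with p < q) to q − p. For instance
  ∂BG = G − B.
This gives a 6×15 integer matrix of rank 5; reducing to Smith normal form yields diagonal entries (1,1,1,1,1).

∂_2: C_2 → C_1 acts by ∂[p,q,r] = [q,r] − [p,r] + [p,q]. For instance
  ∂BFG = FG − BG + BF,
  ∂DFG = FG − DG + DF.
The resulting 15×10 matrix has rank 10, and its Smith normal form has invariant factors (1,1,1,1,1,1,1,1,1,2).

Now H_k = ker ∂_k / im ∂_{k+1}, so:

  H_0: rank C_0 − rank ∂_1 = 6 − 5 = 1, and the invariant factors of ∂_1 are all 1, so H_0 = Z.
  H_1: rank ker ∂_1 − rank ∂_2 = (15 − 5) − 10 = 0, and ∂_2 has invariant factor 2 > 1, so H_1 = Z/2Z.
  H_2: rank ker ∂_2 − rank ∂_3 = (10 − 10) − 0 = 0, and there is no ∂_3, so H_2 = 0.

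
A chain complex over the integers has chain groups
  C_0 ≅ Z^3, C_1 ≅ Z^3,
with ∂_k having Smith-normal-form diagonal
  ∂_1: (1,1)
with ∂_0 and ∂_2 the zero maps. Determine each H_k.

H_0 ≅ Z,  H_1 ≅ Z.

H_0: b_0 = 3 − 0 − 2 = 1; torsion from ∂_1 factors > 1: none. So H_0 ≅ Z.
H_1: b_1 = 3 − 2 − 0 = 1; torsion from ∂_2 factors > 1: none. So H_1 ≅ Z.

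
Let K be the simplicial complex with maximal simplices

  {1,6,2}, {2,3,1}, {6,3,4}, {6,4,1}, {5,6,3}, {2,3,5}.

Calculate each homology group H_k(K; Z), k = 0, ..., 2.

H_0 ≅ Z,  H_1 ≅ Z,  H_2 = 0.

K has 6 vertices, 12 edges, 6 triangles.
rank ∂_0 = 0, rank ∂_1 = 5 ⇒ b_0 = 6 − 0 − 5 = 1; all invariant factors of ∂_1 are 1 so no torsion. So H_0 ≅ Z.
rank ∂_1 = 5, rank ∂_2 = 6 ⇒ b_1 = 12 − 5 − 6 = 1; all invariant factors of ∂_2 are 1 so no torsion. So H_1 ≅ Z.
rank ∂_2 = 6, rank ∂_3 = 0 ⇒ b_2 = 6 − 6 − 0 = 0. So H_2 ≅ 0.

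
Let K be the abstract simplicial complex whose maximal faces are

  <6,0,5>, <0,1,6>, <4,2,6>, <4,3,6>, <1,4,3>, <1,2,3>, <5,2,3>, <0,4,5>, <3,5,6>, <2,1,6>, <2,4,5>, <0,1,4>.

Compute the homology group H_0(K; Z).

Fix the vertex order 0 < 1 < 2 < 3 < 4 < 5 < 6 and write every simplex with vertices in increasing order. Then dim K = 2 and the simplices of K are:

  0-simplices (7): [0], [1], [2], [3], [4], [5], [6]
  1-simplices (18): [0,1], [0,4], [0,5], [0,6], [1,2], [1,3], [1,4], [1,6], [2,3], [2,4], [2,5], [2,6], [3,4], [3,5], [3,6], [4,5], [4,6], [5,6]
  2-simplices (12): [0,1,4], [0,1,6], [0,4,5], [0,5,6], [1,2,3], [1,2,6], [1,3,4], [2,3,5], [2,4,5], [2,4,6], [3,4,6], [3,5,6]

giving chain groups C_0 ≅ Z^7, C_1 ≅ Z^18, C_2 ≅ Z^12.

The boundary map ∂_1: C_1 → C_0 maps an edge to its endpoints' difference, ∂[p,q] = q − p. For instance
  ∂[4,6] = [6] − [4].
The 7×18 boundary matrix has rank 6 and Smith normal form diag(1,1,1,1,1,1).

Boundary ∂_2: C_2 → C_1 acts by ∂[p,q,r] = [q,r] − [p,r] + [p,q]. For instance
  ∂[1,2,6] = [2,6] − [1,6] + [1,2],
  ∂[2,3,5] = [3,5] − [2,5] + [2,3].
The resulting 18×12 matrix has rank 12, and its Smith normal form has invariant factors (1,1,1,1,1,1,1,1,1,1,1,2).

Reading off H_k = ker ∂_k / im ∂_{k+1}:

  H_0: rank C_0 − rank ∂_1 = 7 − 6 = 1, and the invariant factors of ∂_1 are all 1, so H_0 = Z.

H_0 = Z.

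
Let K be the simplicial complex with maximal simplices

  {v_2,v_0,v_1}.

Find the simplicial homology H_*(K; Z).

H_0 = Z,  H_1 = 0,  H_2 = 0.

K has 3 vertices, 3 edges, 1 triangle.
rank ∂_0 = 0, rank ∂_1 = 2 ⇒ b_0 = 3 − 0 − 2 = 1; all invariant factors of ∂_1 are 1 so no torsion. So H_0 = Z.
rank ∂_1 = 2, rank ∂_2 = 1 ⇒ b_1 = 3 − 2 − 1 = 0; all invariant factors of ∂_2 are 1 so no torsion. So H_1 = 0.
rank ∂_2 = 1, rank ∂_3 = 0 ⇒ b_2 = 1 − 1 − 0 = 0. So H_2 = 0.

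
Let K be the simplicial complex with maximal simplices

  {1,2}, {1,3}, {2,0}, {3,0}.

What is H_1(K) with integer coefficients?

We work with the vertex ordering 0 < 1 < 2 < 3. The simplices of K, each written with vertices in increasing order, are:

  0-simplices (4): [0], [1], [2], [3]
  1-simplices (4): [0,2], [0,3], [1,2], [1,3]

so the chain groups are C_0 ≅ Z^4, C_1 ≅ Z^4.

∂_1: C_1 → C_0 maps an edge to its endpoints' difference, ∂[p,q] = q − p. For instance
  ∂[0,2] = [2] − [0].
The resulting 4×4 matrix has rank 3, and its Smith normal form has invariant factors (1,1,1).

Reading off H_k = ker ∂_k / im ∂_{k+1}:

  H_1: rank ker ∂_1 − rank ∂_2 = (4 − 3) − 0 = 1, and there is no ∂_2, so H_1 ≅ Z.

(K is a triangulation of the circle S^1.)

H_1 = Z.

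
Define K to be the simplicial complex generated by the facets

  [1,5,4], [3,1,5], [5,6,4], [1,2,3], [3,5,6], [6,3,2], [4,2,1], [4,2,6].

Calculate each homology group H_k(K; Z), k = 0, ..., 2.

H_0 ≅ Z,  H_1 = 0,  H_2 ≅ Z.

We work with the vertex ordering 1 < 2 < 3 < 4 < 5 < 6. The simplices of K, each written with vertices in increasing order, are:

  0-simplices (6): [1], [2], [3], [4], [5], [6]
  1-simplices (12): [1,2], [1,3], [1,4], [1,5], [2,3], [2,4], [2,6], [3,5], [3,6], [4,5], [4,6], [5,6]
  2-simplices (8): [1,2,3], [1,2,4], [1,3,5], [1,4,5], [2,3,6], [2,4,6], [3,5,6], [4,5,6]

Hence C_0 ≅ Z^6, C_1 ≅ Z^12, C_2 ≅ Z^8.

The boundary map ∂_1: C_1 → C_0 sends each edge [p,q] (with p < q) to q − p. For instance
  ∂[3,6] = [6] − [3].
As a 6×12 matrix over Z this has rank 5, with invariant factors (1,1,1,1,1).

Boundary ∂_2: C_2 → C_1 sends each 2-simplex [p,q,r] to [q,r] − [p,r] + [p,q]. For instance
  ∂[2,4,6] = [4,6] − [2,6] + [2,4],
  ∂[1,3,5] = [3,5] − [1,5] + [1,3].
As a 12×8 matrix over Z this has rank 7, with invariant factors (1,1,1,1,1,1,1).

Reading off H_k = ker ∂_k / im ∂_{k+1}:

  H_0: rank C_0 − rank ∂_1 = 6 − 5 = 1, and the invariant factors of ∂_1 are all 1, so H_0 = Z.
  H_1: rank ker ∂_1 − rank ∂_2 = (12 − 5) − 7 = 0, and the invariant factors of ∂_2 are all 1, so H_1 = 0.
  H_2: rank ker ∂_2 − rank ∂_3 = (8 − 7) − 0 = 1, and there is no ∂_3, so H_2 = Z.

(K is a triangulation of the 2-sphere S^2.)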